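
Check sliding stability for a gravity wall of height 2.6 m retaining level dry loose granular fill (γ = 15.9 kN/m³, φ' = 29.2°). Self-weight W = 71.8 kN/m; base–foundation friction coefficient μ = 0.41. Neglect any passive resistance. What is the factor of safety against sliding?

1.59

K_a = tan²(45° − 29.2°/2) = 0.3442.
P_a = ½K_aγH² = 0.5×0.3442×15.9×2.6² = 18.50 kN/m, acting at H/3 = 0.8667 m above the base.
FS_sliding = μW / P_a = 0.41×71.8 / 18.50 = 1.591.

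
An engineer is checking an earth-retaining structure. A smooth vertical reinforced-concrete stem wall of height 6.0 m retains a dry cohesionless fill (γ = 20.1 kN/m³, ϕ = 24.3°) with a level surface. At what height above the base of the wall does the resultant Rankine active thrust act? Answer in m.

K_a = 0.4169.
The pressure distribution is triangular, so the resultant acts at H/3 above the base = 6.0/3 = 2.000 m.

2.00 m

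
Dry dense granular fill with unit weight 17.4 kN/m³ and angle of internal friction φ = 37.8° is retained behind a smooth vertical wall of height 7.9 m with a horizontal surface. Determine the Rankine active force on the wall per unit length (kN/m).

130 kN/m

K_a = tan²(45° − φ/2) = 0.2400.
P_a = ½ K_a γ H² = 0.5 × 0.2400 × 17.4 × 7.9² = 130.3 kN/m.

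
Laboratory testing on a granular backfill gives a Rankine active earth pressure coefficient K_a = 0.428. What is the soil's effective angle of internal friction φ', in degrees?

K_a = tan²(45° − φ/2) ⇒ 45° − φ/2 = arctan(√0.428) = 33.19°.
φ = 2(45° − 33.19°) = 23.61°.

23.6°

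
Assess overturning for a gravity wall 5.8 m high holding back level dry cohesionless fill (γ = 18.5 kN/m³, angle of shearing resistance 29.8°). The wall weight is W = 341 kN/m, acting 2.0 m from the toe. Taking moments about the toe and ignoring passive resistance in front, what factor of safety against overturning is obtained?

3.37

K_a = tan²(45° − 29.8°/2) = 0.3360.
P_a = ½K_aγH² = 0.5×0.3360×18.5×5.8² = 104.6 kN/m, acting at H/3 = 1.933 m above the base.
Overturning moment M_o = P_a × H/3 = 104.6 × 1.933 = 202.2.
Resisting moment M_r = W × 2.0 = 341 × 2.0 = 682.0.
FS_overturning = M_r/M_o = 682.0/202.2 = 3.374.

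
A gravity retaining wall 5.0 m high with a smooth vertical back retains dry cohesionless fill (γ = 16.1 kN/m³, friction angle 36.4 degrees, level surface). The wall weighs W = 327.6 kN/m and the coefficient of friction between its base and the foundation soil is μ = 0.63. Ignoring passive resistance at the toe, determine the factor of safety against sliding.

4.02

K_a = tan²(45° − 36.4°/2) = 0.2552.
P_a = ½K_aγH² = 0.5×0.2552×16.1×5.0² = 51.35 kN/m, acting at H/3 = 1.667 m above the base.
FS_sliding = μW / P_a = 0.63×327.6 / 51.35 = 4.019.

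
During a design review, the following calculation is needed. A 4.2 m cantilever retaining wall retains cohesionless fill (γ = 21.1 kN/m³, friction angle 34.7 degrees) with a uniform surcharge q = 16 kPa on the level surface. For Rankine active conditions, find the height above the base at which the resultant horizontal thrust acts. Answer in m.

K_a = 0.2745.
Triangular part P₁ = ½K_aγH² = 51.08 at H/3 = 1.400 m; rectangular part P₂ = K_a q H = 18.44 at H/2 = 2.100 m.
ȳ = (P₁·1.400 + P₂·2.100)/(P₁+P₂) = 1.586 m.

1.59 m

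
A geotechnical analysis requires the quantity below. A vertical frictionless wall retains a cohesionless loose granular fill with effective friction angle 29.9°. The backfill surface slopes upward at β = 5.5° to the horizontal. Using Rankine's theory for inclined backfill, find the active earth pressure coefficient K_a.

K_a = cos β · (cos β − √(cos²β − cos²φ)) / (cos β + √(cos²β − cos²φ)).
cos β = 0.9954, cos φ = 0.8669, √(cos²β − cos²φ) = 0.4892.
K_a = 0.9954 × (0.9954 − 0.4892)/(0.9954 + 0.4892) = 0.3394.

0.339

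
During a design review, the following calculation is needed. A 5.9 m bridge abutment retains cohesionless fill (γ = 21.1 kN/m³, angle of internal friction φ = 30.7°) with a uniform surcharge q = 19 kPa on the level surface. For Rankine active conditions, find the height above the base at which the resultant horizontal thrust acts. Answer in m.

K_a = 0.3240.
Triangular part P₁ = ½K_aγH² = 119.0 at H/3 = 1.967 m; rectangular part P₂ = K_a q H = 36.32 at H/2 = 2.950 m.
ȳ = (P₁·1.967 + P₂·2.950)/(P₁+P₂) = 2.197 m.

2.20 m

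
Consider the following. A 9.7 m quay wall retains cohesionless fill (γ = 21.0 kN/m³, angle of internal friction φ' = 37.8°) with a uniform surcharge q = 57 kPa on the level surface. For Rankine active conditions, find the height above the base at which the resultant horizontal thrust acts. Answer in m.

3.81 m

K_a = 0.2400.
Triangular part P₁ = ½K_aγH² = 237.1 at H/3 = 3.233 m; rectangular part P₂ = K_a q H = 132.7 at H/2 = 4.850 m.
ȳ = (P₁·3.233 + P₂·4.850)/(P₁+P₂) = 3.813 m.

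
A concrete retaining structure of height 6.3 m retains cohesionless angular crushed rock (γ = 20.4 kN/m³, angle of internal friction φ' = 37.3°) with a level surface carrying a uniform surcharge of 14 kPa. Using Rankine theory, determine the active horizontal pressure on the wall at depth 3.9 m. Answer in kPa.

K_a = (1 − sin φ)/(1 + sin φ) = 0.2453.
σ_v = γz + q = 20.4 × 3.9 + 14 = 93.56 kPa.
σ_h = K_a σ_v = 0.2453 × 93.56 = 22.95 kPa.

23.0 kPa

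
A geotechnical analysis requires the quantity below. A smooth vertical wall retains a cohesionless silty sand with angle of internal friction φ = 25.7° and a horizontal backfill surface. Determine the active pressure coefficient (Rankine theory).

K_a = tan²(45° − φ/2) = tan²(32.15°) = 0.3950.

0.395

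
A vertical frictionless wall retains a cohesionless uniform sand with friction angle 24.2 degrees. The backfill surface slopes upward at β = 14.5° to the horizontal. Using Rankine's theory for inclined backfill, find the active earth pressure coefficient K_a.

K_a = cos β · (cos β − √(cos²β − cos²φ)) / (cos β + √(cos²β − cos²φ)).
cos β = 0.9681, cos φ = 0.9121, √(cos²β − cos²φ) = 0.3246.
K_a = 0.9681 × (0.9681 − 0.3246)/(0.9681 + 0.3246) = 0.4820.

0.482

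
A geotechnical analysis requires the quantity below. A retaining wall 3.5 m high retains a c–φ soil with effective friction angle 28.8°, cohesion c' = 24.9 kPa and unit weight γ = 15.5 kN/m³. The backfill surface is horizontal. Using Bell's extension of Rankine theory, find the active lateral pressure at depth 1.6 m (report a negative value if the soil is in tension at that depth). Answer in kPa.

-20.8 kPa

K_a = (1 − sin φ)/(1 + sin φ) = 0.3498.
σ_a = K_a γ z − 2c√K_a = 0.3498×15.5×1.6 − 2×24.9×0.5914 = -20.78 kPa.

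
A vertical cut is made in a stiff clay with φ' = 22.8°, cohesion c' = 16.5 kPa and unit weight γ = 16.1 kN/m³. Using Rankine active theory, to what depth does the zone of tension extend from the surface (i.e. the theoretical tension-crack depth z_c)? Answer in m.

3.09 m

K_a = tan²(45° − 22.8°/2) = 0.4414; √K_a = 0.6644.
The active pressure is zero where K_a γ z = 2c√K_a, so z_c = 2c/(γ√K_a) = 2×16.5/(16.1×0.6644) = 3.085 m.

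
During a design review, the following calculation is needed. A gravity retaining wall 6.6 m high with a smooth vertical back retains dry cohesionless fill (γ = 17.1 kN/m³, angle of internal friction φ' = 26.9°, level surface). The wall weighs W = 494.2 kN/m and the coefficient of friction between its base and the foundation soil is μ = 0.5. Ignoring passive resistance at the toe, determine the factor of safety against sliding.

1.76

K_a = tan²(45° − 26.9°/2) = 0.3770.
P_a = ½K_aγH² = 0.5×0.3770×17.1×6.6² = 140.4 kN/m, acting at H/3 = 2.200 m above the base.
FS_sliding = μW / P_a = 0.5×494.2 / 140.4 = 1.760.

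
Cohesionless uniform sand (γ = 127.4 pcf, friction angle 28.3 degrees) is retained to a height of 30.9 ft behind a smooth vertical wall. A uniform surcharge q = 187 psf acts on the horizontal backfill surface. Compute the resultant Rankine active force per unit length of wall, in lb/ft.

23800 lb/ft

K_a = tan²(45° − φ/2) = 0.3568.
Soil triangle: ½ K_a γ H² = 0.5×0.3568×127.4×30.9² = 21700 lb/ft.
Surcharge rectangle: K_a q H = 0.3568×187×30.9 = 2062 lb/ft.
Total = 21700 + 2062 = 23760 lb/ft.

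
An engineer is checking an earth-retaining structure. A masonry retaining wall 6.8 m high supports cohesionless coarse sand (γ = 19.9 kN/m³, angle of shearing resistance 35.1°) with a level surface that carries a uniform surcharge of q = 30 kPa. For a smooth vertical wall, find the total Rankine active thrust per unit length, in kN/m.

K_a = tan²(45° − φ/2) = 0.2698.
Soil triangle: ½ K_a γ H² = 0.5×0.2698×19.9×6.8² = 124.1 kN/m.
Surcharge rectangle: K_a q H = 0.2698×30×6.8 = 55.05 kN/m.
Total = 124.1 + 55.05 = 179.2 kN/m.

179 kN/m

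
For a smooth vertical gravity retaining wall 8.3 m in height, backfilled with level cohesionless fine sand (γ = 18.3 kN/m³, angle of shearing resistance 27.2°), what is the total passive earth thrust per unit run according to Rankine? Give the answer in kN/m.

K_p = tan²(45° + φ/2) = 2.684.
P_p = ½ K_p γ H² = 0.5 × 2.684 × 18.3 × 8.3² = 1692 kN/m.

1690 kN/m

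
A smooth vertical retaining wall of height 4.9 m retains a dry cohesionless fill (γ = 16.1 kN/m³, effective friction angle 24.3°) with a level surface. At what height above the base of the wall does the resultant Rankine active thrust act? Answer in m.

1.63 m

K_a = 0.4169.
The pressure distribution is triangular, so the resultant acts at H/3 above the base = 4.9/3 = 1.633 m.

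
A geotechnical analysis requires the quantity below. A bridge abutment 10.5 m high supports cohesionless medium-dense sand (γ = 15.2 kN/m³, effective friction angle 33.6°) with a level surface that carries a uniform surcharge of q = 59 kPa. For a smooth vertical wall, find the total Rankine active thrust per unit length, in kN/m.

419 kN/m

K_a = tan²(45° − φ/2) = 0.2875.
Soil triangle: ½ K_a γ H² = 0.5×0.2875×15.2×10.5² = 240.9 kN/m.
Surcharge rectangle: K_a q H = 0.2875×59×10.5 = 178.1 kN/m.
Total = 240.9 + 178.1 = 419.0 kN/m.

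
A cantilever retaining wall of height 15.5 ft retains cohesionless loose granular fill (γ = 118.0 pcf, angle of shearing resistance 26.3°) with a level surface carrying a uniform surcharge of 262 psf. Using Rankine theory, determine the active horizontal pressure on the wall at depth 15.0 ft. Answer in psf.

K_a = (1 − sin φ)/(1 + sin φ) = 0.3859.
σ_v = γz + q = 118.0 × 15.0 + 262 = 2032 psf.
σ_h = K_a σ_v = 0.3859 × 2032 = 784.2 psf.

784 psf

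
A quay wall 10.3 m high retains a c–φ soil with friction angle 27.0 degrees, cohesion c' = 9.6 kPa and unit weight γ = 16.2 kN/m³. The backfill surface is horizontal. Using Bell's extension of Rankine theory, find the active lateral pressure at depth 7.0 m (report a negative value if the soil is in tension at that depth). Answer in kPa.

K_a = (1 − sin φ)/(1 + sin φ) = 0.3755.
σ_a = K_a γ z − 2c√K_a = 0.3755×16.2×7.0 − 2×9.6×0.6128 = 30.82 kPa.

30.8 kPa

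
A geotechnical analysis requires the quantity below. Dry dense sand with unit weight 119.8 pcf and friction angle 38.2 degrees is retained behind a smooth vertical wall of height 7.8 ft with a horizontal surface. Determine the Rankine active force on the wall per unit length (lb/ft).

K_a = tan²(45° − φ/2) = 0.2358.
P_a = ½ K_a γ H² = 0.5 × 0.2358 × 119.8 × 7.8² = 859.3 lb/ft.

859 lb/ft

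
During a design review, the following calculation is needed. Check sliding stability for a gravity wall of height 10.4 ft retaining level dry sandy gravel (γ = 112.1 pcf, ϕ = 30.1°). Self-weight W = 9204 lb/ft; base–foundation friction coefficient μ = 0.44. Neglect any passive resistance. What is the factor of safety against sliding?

K_a = tan²(45° − 30.1°/2) = 0.3320.
P_a = ½K_aγH² = 0.5×0.3320×112.1×10.4² = 2013 lb/ft, acting at H/3 = 3.467 ft above the base.
FS_sliding = μW / P_a = 0.44×9204 / 2013 = 2.012.

2.01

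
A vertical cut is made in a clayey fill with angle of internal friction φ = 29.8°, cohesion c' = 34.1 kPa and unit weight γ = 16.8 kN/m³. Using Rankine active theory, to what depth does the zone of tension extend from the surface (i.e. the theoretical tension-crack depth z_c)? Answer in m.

7.00 m

K_a = tan²(45° − 29.8°/2) = 0.3360; √K_a = 0.5797.
The active pressure is zero where K_a γ z = 2c√K_a, so z_c = 2c/(γ√K_a) = 2×34.1/(16.8×0.5797) = 7.003 m.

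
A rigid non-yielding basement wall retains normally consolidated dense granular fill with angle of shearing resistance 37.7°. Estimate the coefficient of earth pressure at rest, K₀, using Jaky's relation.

K₀ = 1 − sin φ' = 1 − sin 37.7° = 0.3885.

0.388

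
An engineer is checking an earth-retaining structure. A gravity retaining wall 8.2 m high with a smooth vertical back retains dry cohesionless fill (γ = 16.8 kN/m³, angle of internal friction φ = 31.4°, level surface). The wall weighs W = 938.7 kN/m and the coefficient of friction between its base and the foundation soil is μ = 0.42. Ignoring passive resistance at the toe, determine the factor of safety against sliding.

K_a = tan²(45° − 31.4°/2) = 0.3149.
P_a = ½K_aγH² = 0.5×0.3149×16.8×8.2² = 177.9 kN/m, acting at H/3 = 2.733 m above the base.
FS_sliding = μW / P_a = 0.42×938.7 / 177.9 = 2.217.

2.22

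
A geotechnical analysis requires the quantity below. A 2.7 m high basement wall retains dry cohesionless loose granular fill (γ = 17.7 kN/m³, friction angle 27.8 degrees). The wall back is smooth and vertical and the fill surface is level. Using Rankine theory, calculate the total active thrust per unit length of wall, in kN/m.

23.5 kN/m

K_a = tan²(45° − φ/2) = 0.3639.
P_a = ½ K_a γ H² = 0.5 × 0.3639 × 17.7 × 2.7² = 23.48 kN/m.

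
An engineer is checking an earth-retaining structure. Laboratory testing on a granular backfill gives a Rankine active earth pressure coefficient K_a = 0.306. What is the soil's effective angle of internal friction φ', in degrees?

K_a = tan²(45° − φ/2) ⇒ 45° − φ/2 = arctan(√0.306) = 28.95°.
φ = 2(45° − 28.95°) = 32.10°.

32.1°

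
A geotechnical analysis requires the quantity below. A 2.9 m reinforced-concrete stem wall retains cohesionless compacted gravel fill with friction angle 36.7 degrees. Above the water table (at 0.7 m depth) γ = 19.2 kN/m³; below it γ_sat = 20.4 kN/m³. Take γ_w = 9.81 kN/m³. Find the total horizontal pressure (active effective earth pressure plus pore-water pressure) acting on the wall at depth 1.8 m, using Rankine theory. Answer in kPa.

K_a = (1 − sin φ)/(1 + sin φ) = 0.2519.
γ' = 20.4 − 9.81 = 10.59 kN/m³.
Effective vertical stress at 1.8 m: σ'_v = 19.2×0.7 + 10.59×1.10 = 25.09 kPa.
σ'_h = K_a σ'_v = 0.2519 × 25.09 = 6.319 kPa; u = γ_w × 1.10 = 10.79 kPa.
Total σ_h = 6.319 + 10.79 = 17.11 kPa.

17.1 kPa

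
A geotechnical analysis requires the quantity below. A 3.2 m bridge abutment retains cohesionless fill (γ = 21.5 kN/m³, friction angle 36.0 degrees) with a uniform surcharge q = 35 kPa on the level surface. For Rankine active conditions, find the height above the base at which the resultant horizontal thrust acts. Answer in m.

K_a = 0.2596.
Triangular part P₁ = ½K_aγH² = 28.58 at H/3 = 1.067 m; rectangular part P₂ = K_a q H = 29.08 at H/2 = 1.600 m.
ȳ = (P₁·1.067 + P₂·1.600)/(P₁+P₂) = 1.336 m.

1.34 m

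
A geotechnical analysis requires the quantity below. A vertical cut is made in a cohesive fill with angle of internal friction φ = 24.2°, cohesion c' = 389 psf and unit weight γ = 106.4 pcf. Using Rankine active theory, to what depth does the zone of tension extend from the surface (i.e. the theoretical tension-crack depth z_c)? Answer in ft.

K_a = tan²(45° − 24.2°/2) = 0.4185; √K_a = 0.6469.
The active pressure is zero where K_a γ z = 2c√K_a, so z_c = 2c/(γ√K_a) = 2×389/(106.4×0.6469) = 11.30 ft.

11.3 ft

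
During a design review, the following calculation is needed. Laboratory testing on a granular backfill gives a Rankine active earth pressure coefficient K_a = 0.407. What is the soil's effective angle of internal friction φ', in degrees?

24.9°

K_a = tan²(45° − φ/2) ⇒ 45° − φ/2 = arctan(√0.407) = 32.54°.
φ = 2(45° − 32.54°) = 24.93°.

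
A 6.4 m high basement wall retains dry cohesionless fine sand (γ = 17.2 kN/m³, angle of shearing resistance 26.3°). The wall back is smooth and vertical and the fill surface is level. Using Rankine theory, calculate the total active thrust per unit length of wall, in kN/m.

K_a = tan²(45° − φ/2) = 0.3859.
P_a = ½ K_a γ H² = 0.5 × 0.3859 × 17.2 × 6.4² = 135.9 kN/m.

136 kN/m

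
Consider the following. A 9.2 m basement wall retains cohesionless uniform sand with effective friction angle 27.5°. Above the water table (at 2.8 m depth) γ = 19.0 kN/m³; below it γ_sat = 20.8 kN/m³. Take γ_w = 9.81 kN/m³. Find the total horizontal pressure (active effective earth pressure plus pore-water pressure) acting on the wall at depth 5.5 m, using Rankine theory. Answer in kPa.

57.0 kPa

K_a = (1 − sin φ)/(1 + sin φ) = 0.3682.
γ' = 20.8 − 9.81 = 10.99 kN/m³.
Effective vertical stress at 5.5 m: σ'_v = 19.0×2.8 + 10.99×2.70 = 82.87 kPa.
σ'_h = K_a σ'_v = 0.3682 × 82.87 = 30.52 kPa; u = γ_w × 2.70 = 26.49 kPa.
Total σ_h = 30.52 + 26.49 = 57.00 kPa.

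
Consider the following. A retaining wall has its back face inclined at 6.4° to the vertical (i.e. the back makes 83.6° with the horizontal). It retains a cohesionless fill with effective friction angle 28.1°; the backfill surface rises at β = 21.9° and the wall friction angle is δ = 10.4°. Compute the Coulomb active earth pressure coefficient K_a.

0.566

K_a = sin²(α+φ) / [sin²α · sin(α−δ) · (1 + √{sin(φ+δ)sin(φ−β) / (sin(α−δ)sin(α+β))})²].
With α = 83.6°, φ = 28.1°, δ = 10.4°, β = 21.9°: K_a = 0.5662.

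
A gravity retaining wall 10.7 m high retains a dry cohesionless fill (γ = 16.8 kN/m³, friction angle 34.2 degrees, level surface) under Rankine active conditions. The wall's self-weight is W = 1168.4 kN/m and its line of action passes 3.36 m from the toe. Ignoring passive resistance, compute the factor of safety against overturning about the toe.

4.08

K_a = tan²(45° − 34.2°/2) = 0.2803.
P_a = ½K_aγH² = 0.5×0.2803×16.8×10.7² = 269.6 kN/m, acting at H/3 = 3.567 m above the base.
Overturning moment M_o = P_a × H/3 = 269.6 × 3.567 = 961.6.
Resisting moment M_r = W × 3.36 = 1168.4 × 3.36 = 3926.
FS_overturning = M_r/M_o = 3926/961.6 = 4.083.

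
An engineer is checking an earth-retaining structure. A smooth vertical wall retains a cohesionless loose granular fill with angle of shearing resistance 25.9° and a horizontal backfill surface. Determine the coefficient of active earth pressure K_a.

K_a = (1 − sin φ)/(1 + sin φ) = (1 − sin 25.9°)/(1 + sin 25.9°) = 0.3920.

0.392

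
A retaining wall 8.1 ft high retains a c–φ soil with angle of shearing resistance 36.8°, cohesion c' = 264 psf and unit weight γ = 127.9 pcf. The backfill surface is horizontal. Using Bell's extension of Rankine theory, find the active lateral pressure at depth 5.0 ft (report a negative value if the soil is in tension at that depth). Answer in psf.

-104 psf

K_a = (1 − sin φ)/(1 + sin φ) = 0.2508.
σ_a = K_a γ z − 2c√K_a = 0.2508×127.9×5.0 − 2×264×0.5008 = -104.0 psf.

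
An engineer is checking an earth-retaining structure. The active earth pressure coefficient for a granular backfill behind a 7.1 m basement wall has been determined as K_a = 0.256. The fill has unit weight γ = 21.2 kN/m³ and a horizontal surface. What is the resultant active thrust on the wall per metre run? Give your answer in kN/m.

P = ½ K_a γ H² = 0.5 × 0.256 × 21.2 × 7.1² = 136.8 kN/m.

137 kN/m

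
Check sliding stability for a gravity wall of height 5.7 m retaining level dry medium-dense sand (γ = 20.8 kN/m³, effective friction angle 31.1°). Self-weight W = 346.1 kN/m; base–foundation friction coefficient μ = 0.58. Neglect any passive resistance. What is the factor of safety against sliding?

1.86

K_a = tan²(45° − 31.1°/2) = 0.3188.
P_a = ½K_aγH² = 0.5×0.3188×20.8×5.7² = 107.7 kN/m, acting at H/3 = 1.900 m above the base.
FS_sliding = μW / P_a = 0.58×346.1 / 107.7 = 1.864.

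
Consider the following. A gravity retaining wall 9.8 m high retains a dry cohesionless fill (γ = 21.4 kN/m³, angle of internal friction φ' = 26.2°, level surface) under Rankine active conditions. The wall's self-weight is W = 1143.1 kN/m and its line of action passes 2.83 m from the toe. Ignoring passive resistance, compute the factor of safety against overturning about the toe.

2.49

K_a = tan²(45° − 26.2°/2) = 0.3874.
P_a = ½K_aγH² = 0.5×0.3874×21.4×9.8² = 398.1 kN/m, acting at H/3 = 3.267 m above the base.
Overturning moment M_o = P_a × H/3 = 398.1 × 3.267 = 1301.
Resisting moment M_r = W × 2.83 = 1143.1 × 2.83 = 3235.
FS_overturning = M_r/M_o = 3235/1301 = 2.487.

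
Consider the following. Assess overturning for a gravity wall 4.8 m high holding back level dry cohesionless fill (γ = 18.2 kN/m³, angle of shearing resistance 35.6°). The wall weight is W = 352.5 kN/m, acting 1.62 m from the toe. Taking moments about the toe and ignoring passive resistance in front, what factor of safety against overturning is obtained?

K_a = tan²(45° − 35.6°/2) = 0.2641.
P_a = ½K_aγH² = 0.5×0.2641×18.2×4.8² = 55.38 kN/m, acting at H/3 = 1.600 m above the base.
Overturning moment M_o = P_a × H/3 = 55.38 × 1.600 = 88.60.
Resisting moment M_r = W × 1.62 = 352.5 × 1.62 = 571.1.
FS_overturning = M_r/M_o = 571.1/88.60 = 6.445.

6.44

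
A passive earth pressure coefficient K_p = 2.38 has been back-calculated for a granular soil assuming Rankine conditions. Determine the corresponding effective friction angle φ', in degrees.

K_p = (1+sin φ)/(1−sin φ) ⇒ sin φ = (K_p − 1)/(K_p + 1) = 0.4083.
φ = arcsin(0.4083) = 24.10°.

24.1°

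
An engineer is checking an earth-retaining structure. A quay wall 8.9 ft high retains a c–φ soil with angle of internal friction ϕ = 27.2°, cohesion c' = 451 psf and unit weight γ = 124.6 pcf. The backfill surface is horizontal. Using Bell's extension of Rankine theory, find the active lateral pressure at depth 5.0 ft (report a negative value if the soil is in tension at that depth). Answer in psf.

K_a = (1 − sin φ)/(1 + sin φ) = 0.3726.
σ_a = K_a γ z − 2c√K_a = 0.3726×124.6×5.0 − 2×451×0.6104 = -318.5 psf.

-318 psf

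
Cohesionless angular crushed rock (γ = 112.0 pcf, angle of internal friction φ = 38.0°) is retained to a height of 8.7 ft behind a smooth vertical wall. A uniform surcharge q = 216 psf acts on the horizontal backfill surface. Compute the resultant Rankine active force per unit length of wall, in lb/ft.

K_a = tan²(45° − φ/2) = 0.2379.
Soil triangle: ½ K_a γ H² = 0.5×0.2379×112.0×8.7² = 1008 lb/ft.
Surcharge rectangle: K_a q H = 0.2379×216×8.7 = 447.0 lb/ft.
Total = 1008 + 447.0 = 1455 lb/ft.

1460 lb/ft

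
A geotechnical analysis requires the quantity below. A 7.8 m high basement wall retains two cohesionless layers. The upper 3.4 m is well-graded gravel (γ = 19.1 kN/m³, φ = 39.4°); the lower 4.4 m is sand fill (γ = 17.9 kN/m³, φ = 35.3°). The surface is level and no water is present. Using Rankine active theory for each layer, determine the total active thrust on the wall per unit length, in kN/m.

K_a1 = tan²(45°−39.4°/2) = 0.2234; K_a2 = tan²(45°−35.3°/2) = 0.2675.
Layer 1: σ at base = K_a1 γ₁ h₁ = 14.51 kPa; P₁ = ½×14.51×3.4 = 24.67.
Layer 2: σ_v at top = γ₁h₁ = 64.94; σ_h top = K_a2×64.94 = 17.37; σ_h base = K_a2×(64.94+17.9×4.4) = 38.45.
P₂ = ½(17.37+38.45)×4.4 = 122.8. Total P_a = 24.67+122.8 = 147.5 kN/m.

147 kN/m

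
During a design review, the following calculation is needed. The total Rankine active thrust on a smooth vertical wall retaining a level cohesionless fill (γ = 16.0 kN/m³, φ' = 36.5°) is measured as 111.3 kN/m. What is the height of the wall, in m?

7.40 m

K_a = 0.2541. P_a = ½ K_a γ H² ⇒ H = √(2P_a/(K_a γ)).
H = √(2×111.3/(0.2541×16.0)) = 7.400 m.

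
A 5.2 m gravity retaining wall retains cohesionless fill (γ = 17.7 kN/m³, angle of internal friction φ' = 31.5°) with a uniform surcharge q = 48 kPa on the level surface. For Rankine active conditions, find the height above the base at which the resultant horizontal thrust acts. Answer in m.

K_a = 0.3136.
Triangular part P₁ = ½K_aγH² = 75.05 at H/3 = 1.733 m; rectangular part P₂ = K_a q H = 78.28 at H/2 = 2.600 m.
ȳ = (P₁·1.733 + P₂·2.600)/(P₁+P₂) = 2.176 m.

2.18 m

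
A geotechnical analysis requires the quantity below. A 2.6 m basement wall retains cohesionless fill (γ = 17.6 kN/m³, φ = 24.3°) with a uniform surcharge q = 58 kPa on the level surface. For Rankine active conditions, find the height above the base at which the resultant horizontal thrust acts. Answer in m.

1.18 m

K_a = 0.4169.
Triangular part P₁ = ½K_aγH² = 24.80 at H/3 = 0.8667 m; rectangular part P₂ = K_a q H = 62.87 at H/2 = 1.300 m.
ȳ = (P₁·0.8667 + P₂·1.300)/(P₁+P₂) = 1.177 m.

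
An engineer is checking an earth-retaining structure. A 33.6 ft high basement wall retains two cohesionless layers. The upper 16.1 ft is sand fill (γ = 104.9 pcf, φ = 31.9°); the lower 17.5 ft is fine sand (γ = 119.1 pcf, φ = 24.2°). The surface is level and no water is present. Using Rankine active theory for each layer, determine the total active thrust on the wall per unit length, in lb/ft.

K_a1 = tan²(45°−31.9°/2) = 0.3085; K_a2 = tan²(45°−24.2°/2) = 0.4185.
Layer 1: σ at base = K_a1 γ₁ h₁ = 521.1 psf; P₁ = ½×521.1×16.1 = 4195.
Layer 2: σ_v at top = γ₁h₁ = 1689; σ_h top = K_a2×1689 = 706.8; σ_h base = K_a2×(1689+119.1×17.5) = 1579.
P₂ = ½(706.8+1579)×17.5 = 20000. Total P_a = 4195+20000 = 24200 lb/ft.

24200 lb/ft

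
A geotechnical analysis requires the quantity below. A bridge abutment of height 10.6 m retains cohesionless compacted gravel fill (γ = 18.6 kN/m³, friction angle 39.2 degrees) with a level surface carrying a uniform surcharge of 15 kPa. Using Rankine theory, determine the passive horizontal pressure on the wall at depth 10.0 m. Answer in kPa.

891 kPa

K_p = (1 + sin φ)/(1 − sin φ) = 4.435.
σ_v = γz + q = 18.6 × 10.0 + 15 = 201.0 kPa.
σ_h = K_p σ_v = 4.435 × 201.0 = 891.5 kPa.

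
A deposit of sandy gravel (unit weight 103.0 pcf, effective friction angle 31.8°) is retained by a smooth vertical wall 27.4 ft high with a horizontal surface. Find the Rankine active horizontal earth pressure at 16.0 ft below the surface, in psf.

511 psf

K_a = (1 − sin φ)/(1 + sin φ) = 0.3098.
σ_h = K_a γ z = 0.3098 × 103.0 × 16.0 = 510.5 psf.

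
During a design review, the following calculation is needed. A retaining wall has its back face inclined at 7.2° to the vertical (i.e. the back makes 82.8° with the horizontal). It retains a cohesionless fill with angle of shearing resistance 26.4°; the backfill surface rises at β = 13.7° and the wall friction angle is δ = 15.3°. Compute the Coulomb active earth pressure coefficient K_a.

K_a = sin²(α+φ) / [sin²α · sin(α−δ) · (1 + √{sin(φ+δ)sin(φ−β) / (sin(α−δ)sin(α+β))})²].
With α = 82.8°, φ = 26.4°, δ = 15.3°, β = 13.7°: K_a = 0.5010.

0.501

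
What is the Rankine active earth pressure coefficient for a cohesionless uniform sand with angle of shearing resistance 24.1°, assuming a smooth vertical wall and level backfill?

K_a = (1 − sin φ)/(1 + sin φ) = (1 − sin 24.1°)/(1 + sin 24.1°) = 0.4201.

0.420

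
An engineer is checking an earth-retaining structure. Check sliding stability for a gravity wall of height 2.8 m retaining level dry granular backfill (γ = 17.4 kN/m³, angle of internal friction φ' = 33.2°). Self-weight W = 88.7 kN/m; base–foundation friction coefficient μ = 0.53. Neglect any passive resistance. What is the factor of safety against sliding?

K_a = tan²(45° − 33.2°/2) = 0.2924.
P_a = ½K_aγH² = 0.5×0.2924×17.4×2.8² = 19.94 kN/m, acting at H/3 = 0.9333 m above the base.
FS_sliding = μW / P_a = 0.53×88.7 / 19.94 = 2.358.

2.36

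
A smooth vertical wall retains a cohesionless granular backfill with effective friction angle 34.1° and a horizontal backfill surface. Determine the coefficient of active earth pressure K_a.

0.282

K_a = (1 − sin φ)/(1 + sin φ) = (1 − sin 34.1°)/(1 + sin 34.1°) = 0.2815.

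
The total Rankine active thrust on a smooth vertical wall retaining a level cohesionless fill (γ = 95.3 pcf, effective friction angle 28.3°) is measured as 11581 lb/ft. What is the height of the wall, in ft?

K_a = 0.3568. P_a = ½ K_a γ H² ⇒ H = √(2P_a/(K_a γ)).
H = √(2×11581/(0.3568×95.3)) = 26.10 ft.

26.1 ft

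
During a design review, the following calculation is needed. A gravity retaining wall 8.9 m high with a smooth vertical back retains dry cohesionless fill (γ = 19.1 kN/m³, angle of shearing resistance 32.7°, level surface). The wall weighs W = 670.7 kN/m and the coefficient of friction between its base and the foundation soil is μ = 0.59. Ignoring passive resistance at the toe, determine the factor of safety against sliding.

K_a = tan²(45° − 32.7°/2) = 0.2985.
P_a = ½K_aγH² = 0.5×0.2985×19.1×8.9² = 225.8 kN/m, acting at H/3 = 2.967 m above the base.
FS_sliding = μW / P_a = 0.59×670.7 / 225.8 = 1.752.

1.75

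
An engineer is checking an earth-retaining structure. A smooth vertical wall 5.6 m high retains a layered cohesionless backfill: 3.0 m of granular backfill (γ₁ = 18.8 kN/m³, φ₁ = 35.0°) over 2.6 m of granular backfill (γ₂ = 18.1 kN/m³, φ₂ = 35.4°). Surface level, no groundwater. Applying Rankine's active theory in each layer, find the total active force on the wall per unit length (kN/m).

78.3 kN/m

K_a1 = tan²(45°−35.0°/2) = 0.2710; K_a2 = tan²(45°−35.4°/2) = 0.2664.
Layer 1: σ at base = K_a1 γ₁ h₁ = 15.28 kPa; P₁ = ½×15.28×3.0 = 22.93.
Layer 2: σ_v at top = γ₁h₁ = 56.40; σ_h top = K_a2×56.40 = 15.02; σ_h base = K_a2×(56.40+18.1×2.6) = 27.56.
P₂ = ½(15.02+27.56)×2.6 = 55.36. Total P_a = 22.93+55.36 = 78.29 kN/m.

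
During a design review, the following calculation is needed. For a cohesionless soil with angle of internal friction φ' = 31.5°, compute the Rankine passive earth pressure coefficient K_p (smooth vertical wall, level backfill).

K_p = (1 + sin φ)/(1 − sin φ) = tan²(45° + 31.5°/2) = 3.188.

3.19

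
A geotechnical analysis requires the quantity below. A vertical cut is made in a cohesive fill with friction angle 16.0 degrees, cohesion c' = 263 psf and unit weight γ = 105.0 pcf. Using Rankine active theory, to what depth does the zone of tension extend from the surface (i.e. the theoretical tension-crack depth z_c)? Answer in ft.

6.65 ft

K_a = tan²(45° − 16.0°/2) = 0.5678; √K_a = 0.7536.
The active pressure is zero where K_a γ z = 2c√K_a, so z_c = 2c/(γ√K_a) = 2×263/(105.0×0.7536) = 6.648 ft.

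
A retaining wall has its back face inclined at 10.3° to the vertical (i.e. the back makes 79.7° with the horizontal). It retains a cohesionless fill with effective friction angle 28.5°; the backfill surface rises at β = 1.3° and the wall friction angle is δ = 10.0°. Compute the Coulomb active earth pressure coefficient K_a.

0.411

K_a = sin²(α+φ) / [sin²α · sin(α−δ) · (1 + √{sin(φ+δ)sin(φ−β) / (sin(α−δ)sin(α+β))})²].
With α = 79.7°, φ = 28.5°, δ = 10.0°, β = 1.3°: K_a = 0.4115.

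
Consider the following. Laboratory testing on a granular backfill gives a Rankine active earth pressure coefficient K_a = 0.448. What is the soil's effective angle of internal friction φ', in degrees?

22.4°

K_a = tan²(45° − φ/2) ⇒ 45° − φ/2 = arctan(√0.448) = 33.80°.
φ = 2(45° − 33.80°) = 22.41°.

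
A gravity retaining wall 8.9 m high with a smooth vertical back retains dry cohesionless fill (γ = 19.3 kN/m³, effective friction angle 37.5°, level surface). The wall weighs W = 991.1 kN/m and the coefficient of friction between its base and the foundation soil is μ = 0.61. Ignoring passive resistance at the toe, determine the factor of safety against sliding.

3.25

K_a = tan²(45° − 37.5°/2) = 0.2432.
P_a = ½K_aγH² = 0.5×0.2432×19.3×8.9² = 185.9 kN/m, acting at H/3 = 2.967 m above the base.
FS_sliding = μW / P_a = 0.61×991.1 / 185.9 = 3.252.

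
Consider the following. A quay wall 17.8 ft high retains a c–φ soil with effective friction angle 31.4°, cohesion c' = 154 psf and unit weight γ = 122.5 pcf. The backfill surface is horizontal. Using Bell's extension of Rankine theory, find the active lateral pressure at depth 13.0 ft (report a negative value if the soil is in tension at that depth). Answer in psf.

K_a = (1 − sin φ)/(1 + sin φ) = 0.3149.
σ_a = K_a γ z − 2c√K_a = 0.3149×122.5×13.0 − 2×154×0.5612 = 328.7 psf.

329 psf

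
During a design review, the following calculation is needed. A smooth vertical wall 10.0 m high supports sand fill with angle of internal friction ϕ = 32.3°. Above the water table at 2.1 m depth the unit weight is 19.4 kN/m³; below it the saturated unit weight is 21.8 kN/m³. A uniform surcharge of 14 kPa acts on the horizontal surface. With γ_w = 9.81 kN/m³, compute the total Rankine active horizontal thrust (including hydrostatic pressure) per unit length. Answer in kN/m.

573 kN/m

K_a = tan²(45° − φ/2) = 0.3035.
γ' = 21.8 − 9.81 = 11.99 kN/m³. h₂ = H − d_w = 7.9 m.
σ'_h: at surface K_a·q = 4.249; at WT K_a(q+γd_w) = 16.61; at base K_a(q+γd_w+γ'h₂) = 45.36 kPa.
P₁ = ½(4.249+16.61)×2.1 = 21.90; P₂ = ½(16.61+45.36)×7.9 = 244.8; P_w = ½γ_w h₂² = 306.1.
Total = 21.90+244.8+306.1 = 572.8 kN/m.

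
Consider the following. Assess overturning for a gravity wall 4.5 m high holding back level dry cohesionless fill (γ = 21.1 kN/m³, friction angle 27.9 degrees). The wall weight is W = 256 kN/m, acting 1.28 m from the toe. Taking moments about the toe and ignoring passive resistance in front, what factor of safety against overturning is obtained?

K_a = tan²(45° − 27.9°/2) = 0.3625.
P_a = ½K_aγH² = 0.5×0.3625×21.1×4.5² = 77.44 kN/m, acting at H/3 = 1.500 m above the base.
Overturning moment M_o = P_a × H/3 = 77.44 × 1.500 = 116.2.
Resisting moment M_r = W × 1.28 = 256 × 1.28 = 327.7.
FS_overturning = M_r/M_o = 327.7/116.2 = 2.821.

2.82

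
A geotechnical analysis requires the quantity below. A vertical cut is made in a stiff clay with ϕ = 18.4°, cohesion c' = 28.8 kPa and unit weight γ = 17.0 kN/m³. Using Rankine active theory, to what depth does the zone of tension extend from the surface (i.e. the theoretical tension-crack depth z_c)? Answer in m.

K_a = tan²(45° − 18.4°/2) = 0.5202; √K_a = 0.7212.
The active pressure is zero where K_a γ z = 2c√K_a, so z_c = 2c/(γ√K_a) = 2×28.8/(17.0×0.7212) = 4.698 m.

4.70 m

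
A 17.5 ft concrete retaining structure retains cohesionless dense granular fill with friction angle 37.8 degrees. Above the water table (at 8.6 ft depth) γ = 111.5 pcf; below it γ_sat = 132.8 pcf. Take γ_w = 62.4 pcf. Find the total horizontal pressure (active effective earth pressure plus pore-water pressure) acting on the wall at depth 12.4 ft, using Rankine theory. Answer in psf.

K_a = (1 − sin φ)/(1 + sin φ) = 0.2400.
γ' = 132.8 − 62.4 = 70.40 pcf.
Effective vertical stress at 12.4 ft: σ'_v = 111.5×8.6 + 70.40×3.80 = 1226 psf.
σ'_h = K_a σ'_v = 0.2400 × 1226 = 294.3 psf; u = γ_w × 3.80 = 237.1 psf.
Total σ_h = 294.3 + 237.1 = 531.5 psf.

531 psf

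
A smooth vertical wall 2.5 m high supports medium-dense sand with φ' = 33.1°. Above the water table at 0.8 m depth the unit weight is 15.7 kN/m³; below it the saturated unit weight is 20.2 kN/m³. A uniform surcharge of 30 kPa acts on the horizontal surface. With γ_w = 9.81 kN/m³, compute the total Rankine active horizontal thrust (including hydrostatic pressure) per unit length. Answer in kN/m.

48.3 kN/m

K_a = tan²(45° − φ/2) = 0.2936.
γ' = 20.2 − 9.81 = 10.39 kN/m³. h₂ = H − d_w = 1.7 m.
σ'_h: at surface K_a·q = 8.807; at WT K_a(q+γd_w) = 12.49; at base K_a(q+γd_w+γ'h₂) = 17.68 kPa.
P₁ = ½(8.807+12.49)×0.8 = 8.521; P₂ = ½(12.49+17.68)×1.7 = 25.65; P_w = ½γ_w h₂² = 14.18.
Total = 8.521+25.65+14.18 = 48.34 kN/m.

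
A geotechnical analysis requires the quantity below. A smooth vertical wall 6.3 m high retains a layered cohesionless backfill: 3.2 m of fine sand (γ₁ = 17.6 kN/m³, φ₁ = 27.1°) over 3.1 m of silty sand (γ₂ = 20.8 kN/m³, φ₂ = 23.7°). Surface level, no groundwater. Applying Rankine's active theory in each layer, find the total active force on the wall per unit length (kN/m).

151 kN/m

K_a1 = tan²(45°−27.1°/2) = 0.3741; K_a2 = tan²(45°−23.7°/2) = 0.4266.
Layer 1: σ at base = K_a1 γ₁ h₁ = 21.07 kPa; P₁ = ½×21.07×3.2 = 33.71.
Layer 2: σ_v at top = γ₁h₁ = 56.32; σ_h top = K_a2×56.32 = 24.03; σ_h base = K_a2×(56.32+20.8×3.1) = 51.53.
P₂ = ½(24.03+51.53)×3.1 = 117.1. Total P_a = 33.71+117.1 = 150.8 kN/m.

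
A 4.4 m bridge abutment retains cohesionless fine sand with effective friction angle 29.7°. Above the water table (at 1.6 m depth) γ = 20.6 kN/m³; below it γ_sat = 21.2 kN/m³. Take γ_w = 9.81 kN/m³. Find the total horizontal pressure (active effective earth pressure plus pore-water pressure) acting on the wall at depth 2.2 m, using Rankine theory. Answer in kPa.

K_a = (1 − sin φ)/(1 + sin φ) = 0.3374.
γ' = 21.2 − 9.81 = 11.39 kN/m³.
Effective vertical stress at 2.2 m: σ'_v = 20.6×1.6 + 11.39×0.600 = 39.79 kPa.
σ'_h = K_a σ'_v = 0.3374 × 39.79 = 13.43 kPa; u = γ_w × 0.600 = 5.886 kPa.
Total σ_h = 13.43 + 5.886 = 19.31 kPa.

19.3 kPa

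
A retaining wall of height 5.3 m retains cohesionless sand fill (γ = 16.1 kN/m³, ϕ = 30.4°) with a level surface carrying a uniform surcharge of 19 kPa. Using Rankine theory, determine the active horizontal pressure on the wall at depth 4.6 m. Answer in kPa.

K_a = (1 − sin φ)/(1 + sin φ) = 0.3280.
σ_v = γz + q = 16.1 × 4.6 + 19 = 93.06 kPa.
σ_h = K_a σ_v = 0.3280 × 93.06 = 30.52 kPa.

30.5 kPa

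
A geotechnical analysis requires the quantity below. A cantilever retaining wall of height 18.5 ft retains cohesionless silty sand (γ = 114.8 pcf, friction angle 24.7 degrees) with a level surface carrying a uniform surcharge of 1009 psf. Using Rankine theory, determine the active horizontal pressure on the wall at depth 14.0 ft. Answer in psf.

K_a = (1 − sin φ)/(1 + sin φ) = 0.4106.
σ_v = γz + q = 114.8 × 14.0 + 1009 = 2616 psf.
σ_h = K_a σ_v = 0.4106 × 2616 = 1074 psf.

1070 psf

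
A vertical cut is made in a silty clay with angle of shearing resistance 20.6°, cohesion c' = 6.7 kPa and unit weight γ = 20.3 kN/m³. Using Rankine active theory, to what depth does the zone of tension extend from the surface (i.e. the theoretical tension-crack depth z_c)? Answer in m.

0.953 m

K_a = tan²(45° − 20.6°/2) = 0.4795; √K_a = 0.6924.
The active pressure is zero where K_a γ z = 2c√K_a, so z_c = 2c/(γ√K_a) = 2×6.7/(20.3×0.6924) = 0.9533 m.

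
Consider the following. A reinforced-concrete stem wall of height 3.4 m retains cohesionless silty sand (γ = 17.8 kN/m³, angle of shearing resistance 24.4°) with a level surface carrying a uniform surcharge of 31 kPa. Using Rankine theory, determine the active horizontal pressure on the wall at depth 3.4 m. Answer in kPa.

38.0 kPa

K_a = (1 − sin φ)/(1 + sin φ) = 0.4153.
σ_v = γz + q = 17.8 × 3.4 + 31 = 91.52 kPa.
σ_h = K_a σ_v = 0.4153 × 91.52 = 38.01 kPa.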